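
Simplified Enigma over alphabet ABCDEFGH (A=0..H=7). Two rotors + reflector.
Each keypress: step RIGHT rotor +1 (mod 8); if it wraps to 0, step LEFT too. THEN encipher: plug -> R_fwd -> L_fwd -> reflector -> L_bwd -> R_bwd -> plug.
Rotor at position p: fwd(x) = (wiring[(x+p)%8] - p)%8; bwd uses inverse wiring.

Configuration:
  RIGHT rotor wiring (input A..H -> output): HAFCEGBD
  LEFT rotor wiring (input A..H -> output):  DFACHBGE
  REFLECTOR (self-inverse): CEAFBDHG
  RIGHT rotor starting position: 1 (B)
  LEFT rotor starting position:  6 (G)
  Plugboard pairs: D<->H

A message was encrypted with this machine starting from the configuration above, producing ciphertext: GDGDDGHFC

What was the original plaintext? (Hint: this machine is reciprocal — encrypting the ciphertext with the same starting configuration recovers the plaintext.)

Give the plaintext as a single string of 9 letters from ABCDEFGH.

Char 1 ('G'): step: R->2, L=6; G->plug->G->R->F->L->E->refl->B->L'->G->R'->H->plug->D
Char 2 ('D'): step: R->3, L=6; D->plug->H->R->C->L->F->refl->D->L'->H->R'->A->plug->A
Char 3 ('G'): step: R->4, L=6; G->plug->G->R->B->L->G->refl->H->L'->D->R'->E->plug->E
Char 4 ('D'): step: R->5, L=6; D->plug->H->R->H->L->D->refl->F->L'->C->R'->D->plug->H
Char 5 ('D'): step: R->6, L=6; D->plug->H->R->A->L->A->refl->C->L'->E->R'->F->plug->F
Char 6 ('G'): step: R->7, L=6; G->plug->G->R->H->L->D->refl->F->L'->C->R'->H->plug->D
Char 7 ('H'): step: R->0, L->7 (L advanced); H->plug->D->R->C->L->G->refl->H->L'->H->R'->A->plug->A
Char 8 ('F'): step: R->1, L=7; F->plug->F->R->A->L->F->refl->D->L'->E->R'->B->plug->B
Char 9 ('C'): step: R->2, L=7; C->plug->C->R->C->L->G->refl->H->L'->H->R'->E->plug->E

Answer: DAEHFDABE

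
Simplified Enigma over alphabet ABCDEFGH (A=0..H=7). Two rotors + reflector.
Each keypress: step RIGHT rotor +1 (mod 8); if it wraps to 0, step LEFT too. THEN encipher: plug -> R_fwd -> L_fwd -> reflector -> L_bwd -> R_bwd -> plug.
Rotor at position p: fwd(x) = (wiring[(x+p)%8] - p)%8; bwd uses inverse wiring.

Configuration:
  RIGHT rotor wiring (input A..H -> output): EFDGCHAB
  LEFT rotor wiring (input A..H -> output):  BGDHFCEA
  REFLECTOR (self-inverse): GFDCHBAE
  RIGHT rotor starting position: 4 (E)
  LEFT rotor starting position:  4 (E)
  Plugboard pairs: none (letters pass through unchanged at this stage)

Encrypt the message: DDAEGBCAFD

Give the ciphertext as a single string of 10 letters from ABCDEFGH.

Answer: HEHDACHHAE

Derivation:
Char 1 ('D'): step: R->5, L=4; D->plug->D->R->H->L->D->refl->C->L'->F->R'->H->plug->H
Char 2 ('D'): step: R->6, L=4; D->plug->D->R->H->L->D->refl->C->L'->F->R'->E->plug->E
Char 3 ('A'): step: R->7, L=4; A->plug->A->R->C->L->A->refl->G->L'->B->R'->H->plug->H
Char 4 ('E'): step: R->0, L->5 (L advanced); E->plug->E->R->C->L->D->refl->C->L'->G->R'->D->plug->D
Char 5 ('G'): step: R->1, L=5; G->plug->G->R->A->L->F->refl->B->L'->E->R'->A->plug->A
Char 6 ('B'): step: R->2, L=5; B->plug->B->R->E->L->B->refl->F->L'->A->R'->C->plug->C
Char 7 ('C'): step: R->3, L=5; C->plug->C->R->E->L->B->refl->F->L'->A->R'->H->plug->H
Char 8 ('A'): step: R->4, L=5; A->plug->A->R->G->L->C->refl->D->L'->C->R'->H->plug->H
Char 9 ('F'): step: R->5, L=5; F->plug->F->R->G->L->C->refl->D->L'->C->R'->A->plug->A
Char 10 ('D'): step: R->6, L=5; D->plug->D->R->H->L->A->refl->G->L'->F->R'->E->plug->E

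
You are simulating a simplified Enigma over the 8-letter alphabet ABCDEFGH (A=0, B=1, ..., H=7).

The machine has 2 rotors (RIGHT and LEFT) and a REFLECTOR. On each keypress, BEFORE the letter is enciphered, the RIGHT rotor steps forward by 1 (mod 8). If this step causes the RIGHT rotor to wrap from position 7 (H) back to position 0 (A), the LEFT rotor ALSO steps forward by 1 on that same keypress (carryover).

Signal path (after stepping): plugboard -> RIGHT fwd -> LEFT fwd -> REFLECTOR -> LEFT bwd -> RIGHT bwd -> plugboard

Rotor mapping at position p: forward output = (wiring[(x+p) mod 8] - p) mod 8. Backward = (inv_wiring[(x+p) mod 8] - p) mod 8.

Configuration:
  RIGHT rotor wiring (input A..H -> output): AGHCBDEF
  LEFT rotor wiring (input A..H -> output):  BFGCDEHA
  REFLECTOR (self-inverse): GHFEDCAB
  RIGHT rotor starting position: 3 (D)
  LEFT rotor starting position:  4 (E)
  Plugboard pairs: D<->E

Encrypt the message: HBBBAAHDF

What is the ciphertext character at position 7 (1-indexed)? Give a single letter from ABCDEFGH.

Char 1 ('H'): step: R->4, L=4; H->plug->H->R->G->L->C->refl->F->L'->E->R'->E->plug->D
Char 2 ('B'): step: R->5, L=4; B->plug->B->R->H->L->G->refl->A->L'->B->R'->E->plug->D
Char 3 ('B'): step: R->6, L=4; B->plug->B->R->H->L->G->refl->A->L'->B->R'->E->plug->D
Char 4 ('B'): step: R->7, L=4; B->plug->B->R->B->L->A->refl->G->L'->H->R'->C->plug->C
Char 5 ('A'): step: R->0, L->5 (L advanced); A->plug->A->R->A->L->H->refl->B->L'->F->R'->H->plug->H
Char 6 ('A'): step: R->1, L=5; A->plug->A->R->F->L->B->refl->H->L'->A->R'->D->plug->E
Char 7 ('H'): step: R->2, L=5; H->plug->H->R->E->L->A->refl->G->L'->H->R'->C->plug->C

C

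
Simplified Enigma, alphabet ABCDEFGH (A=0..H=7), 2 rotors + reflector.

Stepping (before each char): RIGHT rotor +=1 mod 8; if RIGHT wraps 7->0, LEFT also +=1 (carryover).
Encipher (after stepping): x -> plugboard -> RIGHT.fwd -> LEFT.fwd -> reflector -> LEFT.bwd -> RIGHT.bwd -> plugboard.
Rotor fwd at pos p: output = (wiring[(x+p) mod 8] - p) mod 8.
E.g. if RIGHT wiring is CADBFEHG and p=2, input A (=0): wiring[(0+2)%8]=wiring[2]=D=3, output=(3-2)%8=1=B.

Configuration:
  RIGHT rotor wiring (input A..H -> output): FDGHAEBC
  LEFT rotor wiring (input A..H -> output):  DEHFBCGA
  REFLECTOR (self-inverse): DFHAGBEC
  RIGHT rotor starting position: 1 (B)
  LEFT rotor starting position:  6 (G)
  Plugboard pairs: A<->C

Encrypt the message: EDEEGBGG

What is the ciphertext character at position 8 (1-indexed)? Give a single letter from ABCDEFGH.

Char 1 ('E'): step: R->2, L=6; E->plug->E->R->H->L->E->refl->G->L'->D->R'->G->plug->G
Char 2 ('D'): step: R->3, L=6; D->plug->D->R->G->L->D->refl->A->L'->A->R'->G->plug->G
Char 3 ('E'): step: R->4, L=6; E->plug->E->R->B->L->C->refl->H->L'->F->R'->C->plug->A
Char 4 ('E'): step: R->5, L=6; E->plug->E->R->G->L->D->refl->A->L'->A->R'->D->plug->D
Char 5 ('G'): step: R->6, L=6; G->plug->G->R->C->L->F->refl->B->L'->E->R'->B->plug->B
Char 6 ('B'): step: R->7, L=6; B->plug->B->R->G->L->D->refl->A->L'->A->R'->E->plug->E
Char 7 ('G'): step: R->0, L->7 (L advanced); G->plug->G->R->B->L->E->refl->G->L'->E->R'->F->plug->F
Char 8 ('G'): step: R->1, L=7; G->plug->G->R->B->L->E->refl->G->L'->E->R'->H->plug->H

H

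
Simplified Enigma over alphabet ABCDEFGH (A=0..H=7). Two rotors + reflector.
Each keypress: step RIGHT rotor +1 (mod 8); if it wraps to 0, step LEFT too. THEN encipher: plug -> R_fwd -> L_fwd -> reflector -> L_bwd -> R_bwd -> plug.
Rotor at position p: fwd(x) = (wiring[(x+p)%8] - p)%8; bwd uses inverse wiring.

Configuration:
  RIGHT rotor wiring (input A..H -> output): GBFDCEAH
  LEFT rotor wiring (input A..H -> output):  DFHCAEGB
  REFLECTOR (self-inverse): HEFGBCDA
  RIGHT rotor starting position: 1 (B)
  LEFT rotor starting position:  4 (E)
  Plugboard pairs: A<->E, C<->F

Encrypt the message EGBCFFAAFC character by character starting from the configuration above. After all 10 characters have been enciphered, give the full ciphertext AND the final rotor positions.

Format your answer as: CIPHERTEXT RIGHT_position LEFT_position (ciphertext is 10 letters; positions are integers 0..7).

Answer: DBCHCCBCGB 3 5

Derivation:
Char 1 ('E'): step: R->2, L=4; E->plug->A->R->D->L->F->refl->C->L'->C->R'->D->plug->D
Char 2 ('G'): step: R->3, L=4; G->plug->G->R->G->L->D->refl->G->L'->H->R'->B->plug->B
Char 3 ('B'): step: R->4, L=4; B->plug->B->R->A->L->E->refl->B->L'->F->R'->F->plug->C
Char 4 ('C'): step: R->5, L=4; C->plug->F->R->A->L->E->refl->B->L'->F->R'->H->plug->H
Char 5 ('F'): step: R->6, L=4; F->plug->C->R->A->L->E->refl->B->L'->F->R'->F->plug->C
Char 6 ('F'): step: R->7, L=4; F->plug->C->R->C->L->C->refl->F->L'->D->R'->F->plug->C
Char 7 ('A'): step: R->0, L->5 (L advanced); A->plug->E->R->C->L->E->refl->B->L'->B->R'->B->plug->B
Char 8 ('A'): step: R->1, L=5; A->plug->E->R->D->L->G->refl->D->L'->H->R'->F->plug->C
Char 9 ('F'): step: R->2, L=5; F->plug->C->R->A->L->H->refl->A->L'->E->R'->G->plug->G
Char 10 ('C'): step: R->3, L=5; C->plug->F->R->D->L->G->refl->D->L'->H->R'->B->plug->B
Final: ciphertext=DBCHCCBCGB, RIGHT=3, LEFT=5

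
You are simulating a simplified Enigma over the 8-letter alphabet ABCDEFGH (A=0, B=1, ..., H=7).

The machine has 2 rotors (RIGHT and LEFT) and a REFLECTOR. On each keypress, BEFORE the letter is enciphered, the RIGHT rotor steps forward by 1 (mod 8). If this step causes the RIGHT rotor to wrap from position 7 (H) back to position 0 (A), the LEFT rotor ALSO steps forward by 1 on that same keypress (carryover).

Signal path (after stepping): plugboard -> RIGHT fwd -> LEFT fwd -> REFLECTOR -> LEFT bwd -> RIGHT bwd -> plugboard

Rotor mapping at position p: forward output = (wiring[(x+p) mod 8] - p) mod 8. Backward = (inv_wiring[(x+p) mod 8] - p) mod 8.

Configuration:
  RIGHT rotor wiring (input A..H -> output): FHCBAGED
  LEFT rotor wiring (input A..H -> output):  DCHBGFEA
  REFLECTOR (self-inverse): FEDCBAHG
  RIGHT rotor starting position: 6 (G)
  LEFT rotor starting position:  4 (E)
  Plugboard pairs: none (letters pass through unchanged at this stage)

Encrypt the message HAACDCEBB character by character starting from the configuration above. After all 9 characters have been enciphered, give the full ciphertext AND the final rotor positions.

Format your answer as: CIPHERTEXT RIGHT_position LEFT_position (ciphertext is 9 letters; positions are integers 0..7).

Answer: ACDBCAFGG 7 5

Derivation:
Char 1 ('H'): step: R->7, L=4; H->plug->H->R->F->L->G->refl->H->L'->E->R'->A->plug->A
Char 2 ('A'): step: R->0, L->5 (L advanced); A->plug->A->R->F->L->C->refl->D->L'->C->R'->C->plug->C
Char 3 ('A'): step: R->1, L=5; A->plug->A->R->G->L->E->refl->B->L'->H->R'->D->plug->D
Char 4 ('C'): step: R->2, L=5; C->plug->C->R->G->L->E->refl->B->L'->H->R'->B->plug->B
Char 5 ('D'): step: R->3, L=5; D->plug->D->R->B->L->H->refl->G->L'->D->R'->C->plug->C
Char 6 ('C'): step: R->4, L=5; C->plug->C->R->A->L->A->refl->F->L'->E->R'->A->plug->A
Char 7 ('E'): step: R->5, L=5; E->plug->E->R->C->L->D->refl->C->L'->F->R'->F->plug->F
Char 8 ('B'): step: R->6, L=5; B->plug->B->R->F->L->C->refl->D->L'->C->R'->G->plug->G
Char 9 ('B'): step: R->7, L=5; B->plug->B->R->G->L->E->refl->B->L'->H->R'->G->plug->G
Final: ciphertext=ACDBCAFGG, RIGHT=7, LEFT=5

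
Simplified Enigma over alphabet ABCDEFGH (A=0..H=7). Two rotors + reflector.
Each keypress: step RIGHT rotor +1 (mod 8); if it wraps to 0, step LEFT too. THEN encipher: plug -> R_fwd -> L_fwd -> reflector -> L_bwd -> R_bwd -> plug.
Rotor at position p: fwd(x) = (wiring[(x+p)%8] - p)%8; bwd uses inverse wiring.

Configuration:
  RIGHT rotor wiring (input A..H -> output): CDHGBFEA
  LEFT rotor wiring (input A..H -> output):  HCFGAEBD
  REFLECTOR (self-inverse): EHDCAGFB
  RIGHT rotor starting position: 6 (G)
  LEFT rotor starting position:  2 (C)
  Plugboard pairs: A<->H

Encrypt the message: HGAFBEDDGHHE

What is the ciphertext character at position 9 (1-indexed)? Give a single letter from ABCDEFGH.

Char 1 ('H'): step: R->7, L=2; H->plug->A->R->B->L->E->refl->A->L'->H->R'->E->plug->E
Char 2 ('G'): step: R->0, L->3 (L advanced); G->plug->G->R->E->L->A->refl->E->L'->F->R'->F->plug->F
Char 3 ('A'): step: R->1, L=3; A->plug->H->R->B->L->F->refl->G->L'->D->R'->F->plug->F
Char 4 ('F'): step: R->2, L=3; F->plug->F->R->G->L->H->refl->B->L'->C->R'->E->plug->E
Char 5 ('B'): step: R->3, L=3; B->plug->B->R->G->L->H->refl->B->L'->C->R'->C->plug->C
Char 6 ('E'): step: R->4, L=3; E->plug->E->R->G->L->H->refl->B->L'->C->R'->H->plug->A
Char 7 ('D'): step: R->5, L=3; D->plug->D->R->F->L->E->refl->A->L'->E->R'->H->plug->A
Char 8 ('D'): step: R->6, L=3; D->plug->D->R->F->L->E->refl->A->L'->E->R'->C->plug->C
Char 9 ('G'): step: R->7, L=3; G->plug->G->R->G->L->H->refl->B->L'->C->R'->F->plug->F

F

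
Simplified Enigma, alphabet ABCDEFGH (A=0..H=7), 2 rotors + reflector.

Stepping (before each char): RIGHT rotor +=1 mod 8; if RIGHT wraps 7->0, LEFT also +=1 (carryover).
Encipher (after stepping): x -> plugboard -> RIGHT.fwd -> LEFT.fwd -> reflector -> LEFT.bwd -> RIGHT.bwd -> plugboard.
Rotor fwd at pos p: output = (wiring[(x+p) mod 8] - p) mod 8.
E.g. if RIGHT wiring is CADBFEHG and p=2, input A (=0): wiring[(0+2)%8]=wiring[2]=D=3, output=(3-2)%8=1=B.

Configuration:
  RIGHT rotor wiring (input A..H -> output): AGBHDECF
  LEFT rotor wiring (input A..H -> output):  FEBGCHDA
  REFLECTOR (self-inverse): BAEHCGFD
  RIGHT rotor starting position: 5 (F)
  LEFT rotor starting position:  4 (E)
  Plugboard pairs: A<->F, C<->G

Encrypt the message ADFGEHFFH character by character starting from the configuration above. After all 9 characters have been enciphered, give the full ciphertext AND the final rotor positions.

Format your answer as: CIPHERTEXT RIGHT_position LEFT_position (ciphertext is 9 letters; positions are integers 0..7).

Char 1 ('A'): step: R->6, L=4; A->plug->F->R->B->L->D->refl->H->L'->C->R'->C->plug->G
Char 2 ('D'): step: R->7, L=4; D->plug->D->R->C->L->H->refl->D->L'->B->R'->B->plug->B
Char 3 ('F'): step: R->0, L->5 (L advanced); F->plug->A->R->A->L->C->refl->E->L'->F->R'->H->plug->H
Char 4 ('G'): step: R->1, L=5; G->plug->C->R->G->L->B->refl->A->L'->D->R'->E->plug->E
Char 5 ('E'): step: R->2, L=5; E->plug->E->R->A->L->C->refl->E->L'->F->R'->B->plug->B
Char 6 ('H'): step: R->3, L=5; H->plug->H->R->G->L->B->refl->A->L'->D->R'->G->plug->C
Char 7 ('F'): step: R->4, L=5; F->plug->A->R->H->L->F->refl->G->L'->B->R'->D->plug->D
Char 8 ('F'): step: R->5, L=5; F->plug->A->R->H->L->F->refl->G->L'->B->R'->E->plug->E
Char 9 ('H'): step: R->6, L=5; H->plug->H->R->G->L->B->refl->A->L'->D->R'->E->plug->E
Final: ciphertext=GBHEBCDEE, RIGHT=6, LEFT=5

Answer: GBHEBCDEE 6 5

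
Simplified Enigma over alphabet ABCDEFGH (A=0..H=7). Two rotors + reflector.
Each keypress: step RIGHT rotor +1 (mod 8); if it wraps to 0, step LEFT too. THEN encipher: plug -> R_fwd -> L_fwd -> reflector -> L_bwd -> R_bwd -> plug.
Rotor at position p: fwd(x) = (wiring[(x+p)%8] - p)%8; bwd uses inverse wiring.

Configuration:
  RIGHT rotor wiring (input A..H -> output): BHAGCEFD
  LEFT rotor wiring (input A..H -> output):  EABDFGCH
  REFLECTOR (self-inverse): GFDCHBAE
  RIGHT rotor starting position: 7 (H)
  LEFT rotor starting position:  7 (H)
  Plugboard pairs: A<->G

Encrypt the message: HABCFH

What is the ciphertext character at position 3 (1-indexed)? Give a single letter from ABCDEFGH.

Char 1 ('H'): step: R->0, L->0 (L advanced); H->plug->H->R->D->L->D->refl->C->L'->G->R'->D->plug->D
Char 2 ('A'): step: R->1, L=0; A->plug->G->R->C->L->B->refl->F->L'->E->R'->F->plug->F
Char 3 ('B'): step: R->2, L=0; B->plug->B->R->E->L->F->refl->B->L'->C->R'->D->plug->D

D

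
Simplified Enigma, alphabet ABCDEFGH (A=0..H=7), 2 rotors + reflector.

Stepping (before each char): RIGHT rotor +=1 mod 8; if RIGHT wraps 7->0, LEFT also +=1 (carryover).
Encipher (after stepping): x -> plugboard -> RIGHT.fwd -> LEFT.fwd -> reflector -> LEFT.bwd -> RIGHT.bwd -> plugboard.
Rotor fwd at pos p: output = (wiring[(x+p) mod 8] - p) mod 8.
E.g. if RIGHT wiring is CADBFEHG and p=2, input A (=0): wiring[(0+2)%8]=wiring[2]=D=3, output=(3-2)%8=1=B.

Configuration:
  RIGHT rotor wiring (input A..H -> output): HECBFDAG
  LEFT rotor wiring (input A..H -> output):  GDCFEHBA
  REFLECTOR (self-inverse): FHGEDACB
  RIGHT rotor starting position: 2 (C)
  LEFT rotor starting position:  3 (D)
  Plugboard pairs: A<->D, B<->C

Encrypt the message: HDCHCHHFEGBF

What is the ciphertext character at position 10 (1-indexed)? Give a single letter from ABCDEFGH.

Char 1 ('H'): step: R->3, L=3; H->plug->H->R->H->L->H->refl->B->L'->B->R'->G->plug->G
Char 2 ('D'): step: R->4, L=3; D->plug->A->R->B->L->B->refl->H->L'->H->R'->B->plug->C
Char 3 ('C'): step: R->5, L=3; C->plug->B->R->D->L->G->refl->C->L'->A->R'->H->plug->H
Char 4 ('H'): step: R->6, L=3; H->plug->H->R->F->L->D->refl->E->L'->C->R'->A->plug->D
Char 5 ('C'): step: R->7, L=3; C->plug->B->R->A->L->C->refl->G->L'->D->R'->D->plug->A
Char 6 ('H'): step: R->0, L->4 (L advanced); H->plug->H->R->G->L->G->refl->C->L'->E->R'->B->plug->C
Char 7 ('H'): step: R->1, L=4; H->plug->H->R->G->L->G->refl->C->L'->E->R'->D->plug->A
Char 8 ('F'): step: R->2, L=4; F->plug->F->R->E->L->C->refl->G->L'->G->R'->E->plug->E
Char 9 ('E'): step: R->3, L=4; E->plug->E->R->D->L->E->refl->D->L'->B->R'->G->plug->G
Char 10 ('G'): step: R->4, L=4; G->plug->G->R->G->L->G->refl->C->L'->E->R'->C->plug->B

B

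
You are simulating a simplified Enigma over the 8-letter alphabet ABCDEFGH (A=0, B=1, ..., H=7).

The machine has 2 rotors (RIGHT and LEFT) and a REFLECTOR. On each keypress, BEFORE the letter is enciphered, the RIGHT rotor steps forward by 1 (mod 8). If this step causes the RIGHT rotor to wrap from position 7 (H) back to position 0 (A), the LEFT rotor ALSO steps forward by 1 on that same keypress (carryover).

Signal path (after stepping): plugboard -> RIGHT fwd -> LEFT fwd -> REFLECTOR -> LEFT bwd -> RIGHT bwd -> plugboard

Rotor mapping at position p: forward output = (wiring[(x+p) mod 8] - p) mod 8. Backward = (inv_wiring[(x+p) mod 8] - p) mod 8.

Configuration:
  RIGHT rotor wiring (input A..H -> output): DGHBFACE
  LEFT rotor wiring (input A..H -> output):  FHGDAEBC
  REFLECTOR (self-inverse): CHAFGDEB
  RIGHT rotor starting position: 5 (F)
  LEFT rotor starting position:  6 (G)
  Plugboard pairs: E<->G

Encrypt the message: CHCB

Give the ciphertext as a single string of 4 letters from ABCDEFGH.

Char 1 ('C'): step: R->6, L=6; C->plug->C->R->F->L->F->refl->D->L'->A->R'->D->plug->D
Char 2 ('H'): step: R->7, L=6; H->plug->H->R->D->L->B->refl->H->L'->C->R'->E->plug->G
Char 3 ('C'): step: R->0, L->7 (L advanced); C->plug->C->R->H->L->C->refl->A->L'->C->R'->G->plug->E
Char 4 ('B'): step: R->1, L=7; B->plug->B->R->G->L->F->refl->D->L'->A->R'->C->plug->C

Answer: DGEC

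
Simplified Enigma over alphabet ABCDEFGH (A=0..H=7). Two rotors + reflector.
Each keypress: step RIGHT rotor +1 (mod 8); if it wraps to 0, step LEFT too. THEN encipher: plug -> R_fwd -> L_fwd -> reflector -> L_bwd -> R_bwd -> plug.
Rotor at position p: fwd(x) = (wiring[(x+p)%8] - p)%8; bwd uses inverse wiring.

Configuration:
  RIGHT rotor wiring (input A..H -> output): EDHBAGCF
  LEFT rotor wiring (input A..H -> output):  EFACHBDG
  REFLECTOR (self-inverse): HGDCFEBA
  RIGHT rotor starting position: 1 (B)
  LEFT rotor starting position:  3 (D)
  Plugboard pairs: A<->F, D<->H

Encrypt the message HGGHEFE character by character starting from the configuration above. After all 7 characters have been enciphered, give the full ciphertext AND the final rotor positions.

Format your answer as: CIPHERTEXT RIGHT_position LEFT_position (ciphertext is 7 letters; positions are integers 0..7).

Answer: CCEFBCB 0 4

Derivation:
Char 1 ('H'): step: R->2, L=3; H->plug->D->R->E->L->D->refl->C->L'->G->R'->C->plug->C
Char 2 ('G'): step: R->3, L=3; G->plug->G->R->A->L->H->refl->A->L'->D->R'->C->plug->C
Char 3 ('G'): step: R->4, L=3; G->plug->G->R->D->L->A->refl->H->L'->A->R'->E->plug->E
Char 4 ('H'): step: R->5, L=3; H->plug->D->R->H->L->F->refl->E->L'->B->R'->A->plug->F
Char 5 ('E'): step: R->6, L=3; E->plug->E->R->B->L->E->refl->F->L'->H->R'->B->plug->B
Char 6 ('F'): step: R->7, L=3; F->plug->A->R->G->L->C->refl->D->L'->E->R'->C->plug->C
Char 7 ('E'): step: R->0, L->4 (L advanced); E->plug->E->R->A->L->D->refl->C->L'->D->R'->B->plug->B
Final: ciphertext=CCEFBCB, RIGHT=0, LEFT=4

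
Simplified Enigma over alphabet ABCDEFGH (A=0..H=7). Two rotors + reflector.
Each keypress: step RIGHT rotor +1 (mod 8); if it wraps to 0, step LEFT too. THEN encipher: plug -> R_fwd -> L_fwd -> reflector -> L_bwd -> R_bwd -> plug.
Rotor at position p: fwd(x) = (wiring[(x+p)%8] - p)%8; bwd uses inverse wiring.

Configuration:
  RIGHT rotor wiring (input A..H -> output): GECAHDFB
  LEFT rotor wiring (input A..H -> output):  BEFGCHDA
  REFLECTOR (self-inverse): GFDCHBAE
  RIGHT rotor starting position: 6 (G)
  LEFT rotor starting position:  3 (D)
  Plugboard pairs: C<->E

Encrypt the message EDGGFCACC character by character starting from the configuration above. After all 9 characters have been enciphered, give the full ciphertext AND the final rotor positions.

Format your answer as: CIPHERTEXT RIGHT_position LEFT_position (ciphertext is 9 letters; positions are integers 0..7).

Answer: DGHBDAEDB 7 4

Derivation:
Char 1 ('E'): step: R->7, L=3; E->plug->C->R->F->L->G->refl->A->L'->D->R'->D->plug->D
Char 2 ('D'): step: R->0, L->4 (L advanced); D->plug->D->R->A->L->G->refl->A->L'->F->R'->G->plug->G
Char 3 ('G'): step: R->1, L=4; G->plug->G->R->A->L->G->refl->A->L'->F->R'->H->plug->H
Char 4 ('G'): step: R->2, L=4; G->plug->G->R->E->L->F->refl->B->L'->G->R'->B->plug->B
Char 5 ('F'): step: R->3, L=4; F->plug->F->R->D->L->E->refl->H->L'->C->R'->D->plug->D
Char 6 ('C'): step: R->4, L=4; C->plug->E->R->C->L->H->refl->E->L'->D->R'->A->plug->A
Char 7 ('A'): step: R->5, L=4; A->plug->A->R->G->L->B->refl->F->L'->E->R'->C->plug->E
Char 8 ('C'): step: R->6, L=4; C->plug->E->R->E->L->F->refl->B->L'->G->R'->D->plug->D
Char 9 ('C'): step: R->7, L=4; C->plug->E->R->B->L->D->refl->C->L'->H->R'->B->plug->B
Final: ciphertext=DGHBDAEDB, RIGHT=7, LEFT=4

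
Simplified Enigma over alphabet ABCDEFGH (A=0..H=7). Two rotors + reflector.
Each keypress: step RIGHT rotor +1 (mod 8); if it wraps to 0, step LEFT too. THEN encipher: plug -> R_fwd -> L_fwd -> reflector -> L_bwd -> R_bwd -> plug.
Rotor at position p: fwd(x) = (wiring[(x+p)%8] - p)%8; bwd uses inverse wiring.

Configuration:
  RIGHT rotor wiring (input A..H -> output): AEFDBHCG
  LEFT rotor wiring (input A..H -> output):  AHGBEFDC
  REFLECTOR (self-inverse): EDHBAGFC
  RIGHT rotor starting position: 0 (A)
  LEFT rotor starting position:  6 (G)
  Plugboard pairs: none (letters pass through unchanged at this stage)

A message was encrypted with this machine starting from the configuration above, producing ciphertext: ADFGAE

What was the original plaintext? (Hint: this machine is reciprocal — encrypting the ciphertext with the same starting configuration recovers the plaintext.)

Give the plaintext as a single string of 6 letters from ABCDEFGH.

Char 1 ('A'): step: R->1, L=6; A->plug->A->R->D->L->B->refl->D->L'->F->R'->G->plug->G
Char 2 ('D'): step: R->2, L=6; D->plug->D->R->F->L->D->refl->B->L'->D->R'->A->plug->A
Char 3 ('F'): step: R->3, L=6; F->plug->F->R->F->L->D->refl->B->L'->D->R'->E->plug->E
Char 4 ('G'): step: R->4, L=6; G->plug->G->R->B->L->E->refl->A->L'->E->R'->E->plug->E
Char 5 ('A'): step: R->5, L=6; A->plug->A->R->C->L->C->refl->H->L'->H->R'->E->plug->E
Char 6 ('E'): step: R->6, L=6; E->plug->E->R->H->L->H->refl->C->L'->C->R'->C->plug->C

Answer: GAEEEC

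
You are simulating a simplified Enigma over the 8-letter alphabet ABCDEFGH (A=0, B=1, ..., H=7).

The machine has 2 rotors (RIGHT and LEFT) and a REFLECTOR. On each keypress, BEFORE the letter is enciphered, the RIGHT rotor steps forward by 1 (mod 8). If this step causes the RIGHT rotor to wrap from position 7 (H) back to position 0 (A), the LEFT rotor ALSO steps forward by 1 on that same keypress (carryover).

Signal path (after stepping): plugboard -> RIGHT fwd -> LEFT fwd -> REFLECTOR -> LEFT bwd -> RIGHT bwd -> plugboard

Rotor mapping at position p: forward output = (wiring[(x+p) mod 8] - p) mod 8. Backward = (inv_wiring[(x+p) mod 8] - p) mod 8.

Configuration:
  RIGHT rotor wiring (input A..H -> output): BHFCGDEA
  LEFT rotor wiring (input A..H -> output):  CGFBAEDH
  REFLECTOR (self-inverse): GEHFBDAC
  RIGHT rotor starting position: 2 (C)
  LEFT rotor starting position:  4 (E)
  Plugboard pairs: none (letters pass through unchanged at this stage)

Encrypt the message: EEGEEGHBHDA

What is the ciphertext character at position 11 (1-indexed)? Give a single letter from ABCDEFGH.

Char 1 ('E'): step: R->3, L=4; E->plug->E->R->F->L->C->refl->H->L'->C->R'->H->plug->H
Char 2 ('E'): step: R->4, L=4; E->plug->E->R->F->L->C->refl->H->L'->C->R'->A->plug->A
Char 3 ('G'): step: R->5, L=4; G->plug->G->R->F->L->C->refl->H->L'->C->R'->E->plug->E
Char 4 ('E'): step: R->6, L=4; E->plug->E->R->H->L->F->refl->D->L'->D->R'->C->plug->C
Char 5 ('E'): step: R->7, L=4; E->plug->E->R->D->L->D->refl->F->L'->H->R'->F->plug->F
Char 6 ('G'): step: R->0, L->5 (L advanced); G->plug->G->R->E->L->B->refl->E->L'->G->R'->E->plug->E
Char 7 ('H'): step: R->1, L=5; H->plug->H->R->A->L->H->refl->C->L'->C->R'->E->plug->E
Char 8 ('B'): step: R->2, L=5; B->plug->B->R->A->L->H->refl->C->L'->C->R'->E->plug->E
Char 9 ('H'): step: R->3, L=5; H->plug->H->R->C->L->C->refl->H->L'->A->R'->C->plug->C
Char 10 ('D'): step: R->4, L=5; D->plug->D->R->E->L->B->refl->E->L'->G->R'->H->plug->H
Char 11 ('A'): step: R->5, L=5; A->plug->A->R->G->L->E->refl->B->L'->E->R'->D->plug->D

D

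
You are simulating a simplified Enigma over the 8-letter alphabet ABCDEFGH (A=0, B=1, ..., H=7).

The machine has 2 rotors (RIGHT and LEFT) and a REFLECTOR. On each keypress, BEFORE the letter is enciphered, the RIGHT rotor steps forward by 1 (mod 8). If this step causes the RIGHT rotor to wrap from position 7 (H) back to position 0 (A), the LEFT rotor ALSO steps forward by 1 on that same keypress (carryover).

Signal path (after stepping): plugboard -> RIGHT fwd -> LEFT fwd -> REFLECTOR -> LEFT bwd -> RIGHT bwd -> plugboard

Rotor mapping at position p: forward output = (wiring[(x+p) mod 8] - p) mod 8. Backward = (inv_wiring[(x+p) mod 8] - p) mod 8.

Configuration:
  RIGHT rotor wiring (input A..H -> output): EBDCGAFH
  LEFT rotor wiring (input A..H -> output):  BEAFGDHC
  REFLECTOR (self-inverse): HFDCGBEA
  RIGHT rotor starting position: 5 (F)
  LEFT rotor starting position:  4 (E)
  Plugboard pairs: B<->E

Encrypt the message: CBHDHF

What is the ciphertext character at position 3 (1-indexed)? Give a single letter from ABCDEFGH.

Char 1 ('C'): step: R->6, L=4; C->plug->C->R->G->L->E->refl->G->L'->D->R'->D->plug->D
Char 2 ('B'): step: R->7, L=4; B->plug->E->R->D->L->G->refl->E->L'->G->R'->H->plug->H
Char 3 ('H'): step: R->0, L->5 (L advanced); H->plug->H->R->H->L->B->refl->F->L'->C->R'->D->plug->D

D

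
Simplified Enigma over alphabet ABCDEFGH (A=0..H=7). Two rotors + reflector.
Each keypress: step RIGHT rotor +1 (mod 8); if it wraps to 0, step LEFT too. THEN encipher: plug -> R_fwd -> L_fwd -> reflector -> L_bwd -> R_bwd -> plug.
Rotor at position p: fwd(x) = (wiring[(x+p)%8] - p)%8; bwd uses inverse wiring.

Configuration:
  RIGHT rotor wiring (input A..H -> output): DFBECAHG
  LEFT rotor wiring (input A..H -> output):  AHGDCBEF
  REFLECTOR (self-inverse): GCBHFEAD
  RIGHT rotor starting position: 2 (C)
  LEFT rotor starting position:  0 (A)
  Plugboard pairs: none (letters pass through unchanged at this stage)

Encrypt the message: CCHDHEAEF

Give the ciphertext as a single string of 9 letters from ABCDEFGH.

Answer: DFFFDABAD

Derivation:
Char 1 ('C'): step: R->3, L=0; C->plug->C->R->F->L->B->refl->C->L'->E->R'->D->plug->D
Char 2 ('C'): step: R->4, L=0; C->plug->C->R->D->L->D->refl->H->L'->B->R'->F->plug->F
Char 3 ('H'): step: R->5, L=0; H->plug->H->R->F->L->B->refl->C->L'->E->R'->F->plug->F
Char 4 ('D'): step: R->6, L=0; D->plug->D->R->H->L->F->refl->E->L'->G->R'->F->plug->F
Char 5 ('H'): step: R->7, L=0; H->plug->H->R->A->L->A->refl->G->L'->C->R'->D->plug->D
Char 6 ('E'): step: R->0, L->1 (L advanced); E->plug->E->R->C->L->C->refl->B->L'->D->R'->A->plug->A
Char 7 ('A'): step: R->1, L=1; A->plug->A->R->E->L->A->refl->G->L'->A->R'->B->plug->B
Char 8 ('E'): step: R->2, L=1; E->plug->E->R->F->L->D->refl->H->L'->H->R'->A->plug->A
Char 9 ('F'): step: R->3, L=1; F->plug->F->R->A->L->G->refl->A->L'->E->R'->D->plug->D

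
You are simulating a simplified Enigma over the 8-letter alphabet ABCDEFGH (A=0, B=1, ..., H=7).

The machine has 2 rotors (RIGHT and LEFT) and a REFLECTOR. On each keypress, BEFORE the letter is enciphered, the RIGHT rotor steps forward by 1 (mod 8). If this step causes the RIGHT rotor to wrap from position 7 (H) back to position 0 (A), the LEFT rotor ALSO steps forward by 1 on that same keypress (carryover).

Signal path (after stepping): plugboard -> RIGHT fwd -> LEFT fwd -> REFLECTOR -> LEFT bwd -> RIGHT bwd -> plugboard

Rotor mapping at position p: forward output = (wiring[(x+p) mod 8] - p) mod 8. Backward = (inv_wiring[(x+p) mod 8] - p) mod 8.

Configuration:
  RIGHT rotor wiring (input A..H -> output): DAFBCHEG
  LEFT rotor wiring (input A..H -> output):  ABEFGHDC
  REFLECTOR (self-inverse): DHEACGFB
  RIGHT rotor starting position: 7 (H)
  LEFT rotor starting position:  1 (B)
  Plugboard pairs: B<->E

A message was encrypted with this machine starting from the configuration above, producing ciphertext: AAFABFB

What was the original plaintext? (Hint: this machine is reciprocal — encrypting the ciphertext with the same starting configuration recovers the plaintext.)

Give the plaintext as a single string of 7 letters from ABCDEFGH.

Char 1 ('A'): step: R->0, L->2 (L advanced); A->plug->A->R->D->L->F->refl->G->L'->G->R'->H->plug->H
Char 2 ('A'): step: R->1, L=2; A->plug->A->R->H->L->H->refl->B->L'->E->R'->B->plug->E
Char 3 ('F'): step: R->2, L=2; F->plug->F->R->E->L->B->refl->H->L'->H->R'->B->plug->E
Char 4 ('A'): step: R->3, L=2; A->plug->A->R->G->L->G->refl->F->L'->D->R'->E->plug->B
Char 5 ('B'): step: R->4, L=2; B->plug->E->R->H->L->H->refl->B->L'->E->R'->F->plug->F
Char 6 ('F'): step: R->5, L=2; F->plug->F->R->A->L->C->refl->E->L'->C->R'->A->plug->A
Char 7 ('B'): step: R->6, L=2; B->plug->E->R->H->L->H->refl->B->L'->E->R'->G->plug->G

Answer: HEEBFAG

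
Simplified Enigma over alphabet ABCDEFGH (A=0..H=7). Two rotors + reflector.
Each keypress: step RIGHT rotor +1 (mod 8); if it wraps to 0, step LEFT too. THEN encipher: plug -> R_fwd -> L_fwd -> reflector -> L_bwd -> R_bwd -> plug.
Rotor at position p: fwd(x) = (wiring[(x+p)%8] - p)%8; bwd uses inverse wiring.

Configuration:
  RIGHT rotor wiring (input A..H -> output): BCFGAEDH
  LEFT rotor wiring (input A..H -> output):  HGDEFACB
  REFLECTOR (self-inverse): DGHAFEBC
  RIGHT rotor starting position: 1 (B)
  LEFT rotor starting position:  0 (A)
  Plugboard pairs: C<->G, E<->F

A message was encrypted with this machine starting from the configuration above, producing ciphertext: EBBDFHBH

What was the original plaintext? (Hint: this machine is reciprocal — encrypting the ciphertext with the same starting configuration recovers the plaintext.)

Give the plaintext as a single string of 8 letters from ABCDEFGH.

Char 1 ('E'): step: R->2, L=0; E->plug->F->R->F->L->A->refl->D->L'->C->R'->D->plug->D
Char 2 ('B'): step: R->3, L=0; B->plug->B->R->F->L->A->refl->D->L'->C->R'->H->plug->H
Char 3 ('B'): step: R->4, L=0; B->plug->B->R->A->L->H->refl->C->L'->G->R'->F->plug->E
Char 4 ('D'): step: R->5, L=0; D->plug->D->R->E->L->F->refl->E->L'->D->R'->H->plug->H
Char 5 ('F'): step: R->6, L=0; F->plug->E->R->H->L->B->refl->G->L'->B->R'->B->plug->B
Char 6 ('H'): step: R->7, L=0; H->plug->H->R->E->L->F->refl->E->L'->D->R'->C->plug->G
Char 7 ('B'): step: R->0, L->1 (L advanced); B->plug->B->R->C->L->D->refl->A->L'->G->R'->D->plug->D
Char 8 ('H'): step: R->1, L=1; H->plug->H->R->A->L->F->refl->E->L'->D->R'->E->plug->F

Answer: DHEHBGDF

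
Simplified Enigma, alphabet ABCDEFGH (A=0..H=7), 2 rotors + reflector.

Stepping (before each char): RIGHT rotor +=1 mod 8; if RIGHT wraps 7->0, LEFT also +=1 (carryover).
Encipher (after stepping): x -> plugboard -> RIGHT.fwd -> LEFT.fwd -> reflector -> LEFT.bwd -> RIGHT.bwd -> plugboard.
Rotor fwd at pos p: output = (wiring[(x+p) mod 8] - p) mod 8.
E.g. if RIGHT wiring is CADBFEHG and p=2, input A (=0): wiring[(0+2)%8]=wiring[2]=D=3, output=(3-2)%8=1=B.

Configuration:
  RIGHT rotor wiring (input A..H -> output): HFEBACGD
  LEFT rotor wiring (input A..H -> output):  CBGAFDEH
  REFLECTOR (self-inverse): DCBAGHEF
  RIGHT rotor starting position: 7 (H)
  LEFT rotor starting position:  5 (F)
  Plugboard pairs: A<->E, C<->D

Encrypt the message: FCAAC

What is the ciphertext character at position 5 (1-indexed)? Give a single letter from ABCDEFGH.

Char 1 ('F'): step: R->0, L->6 (L advanced); F->plug->F->R->C->L->E->refl->G->L'->A->R'->E->plug->A
Char 2 ('C'): step: R->1, L=6; C->plug->D->R->H->L->F->refl->H->L'->G->R'->H->plug->H
Char 3 ('A'): step: R->2, L=6; A->plug->E->R->E->L->A->refl->D->L'->D->R'->H->plug->H
Char 4 ('A'): step: R->3, L=6; A->plug->E->R->A->L->G->refl->E->L'->C->R'->G->plug->G
Char 5 ('C'): step: R->4, L=6; C->plug->D->R->H->L->F->refl->H->L'->G->R'->B->plug->B

B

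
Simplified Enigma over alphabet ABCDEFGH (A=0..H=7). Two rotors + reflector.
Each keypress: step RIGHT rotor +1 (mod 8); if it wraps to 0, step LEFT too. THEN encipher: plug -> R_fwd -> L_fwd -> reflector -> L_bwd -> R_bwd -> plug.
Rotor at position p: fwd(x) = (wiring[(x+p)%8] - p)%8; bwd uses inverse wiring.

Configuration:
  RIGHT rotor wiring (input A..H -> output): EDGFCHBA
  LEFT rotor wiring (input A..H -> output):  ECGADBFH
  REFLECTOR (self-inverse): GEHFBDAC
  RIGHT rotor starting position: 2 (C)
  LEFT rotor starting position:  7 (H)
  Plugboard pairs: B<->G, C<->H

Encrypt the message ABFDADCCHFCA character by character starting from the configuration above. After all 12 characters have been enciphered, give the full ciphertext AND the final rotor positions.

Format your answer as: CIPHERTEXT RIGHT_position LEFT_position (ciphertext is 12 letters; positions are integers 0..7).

Char 1 ('A'): step: R->3, L=7; A->plug->A->R->C->L->D->refl->F->L'->B->R'->F->plug->F
Char 2 ('B'): step: R->4, L=7; B->plug->G->R->C->L->D->refl->F->L'->B->R'->H->plug->C
Char 3 ('F'): step: R->5, L=7; F->plug->F->R->B->L->F->refl->D->L'->C->R'->A->plug->A
Char 4 ('D'): step: R->6, L=7; D->plug->D->R->F->L->E->refl->B->L'->E->R'->G->plug->B
Char 5 ('A'): step: R->7, L=7; A->plug->A->R->B->L->F->refl->D->L'->C->R'->H->plug->C
Char 6 ('D'): step: R->0, L->0 (L advanced); D->plug->D->R->F->L->B->refl->E->L'->A->R'->H->plug->C
Char 7 ('C'): step: R->1, L=0; C->plug->H->R->D->L->A->refl->G->L'->C->R'->A->plug->A
Char 8 ('C'): step: R->2, L=0; C->plug->H->R->B->L->C->refl->H->L'->H->R'->E->plug->E
Char 9 ('H'): step: R->3, L=0; H->plug->C->R->E->L->D->refl->F->L'->G->R'->D->plug->D
Char 10 ('F'): step: R->4, L=0; F->plug->F->R->H->L->H->refl->C->L'->B->R'->H->plug->C
Char 11 ('C'): step: R->5, L=0; C->plug->H->R->F->L->B->refl->E->L'->A->R'->G->plug->B
Char 12 ('A'): step: R->6, L=0; A->plug->A->R->D->L->A->refl->G->L'->C->R'->B->plug->G
Final: ciphertext=FCABCCAEDCBG, RIGHT=6, LEFT=0

Answer: FCABCCAEDCBG 6 0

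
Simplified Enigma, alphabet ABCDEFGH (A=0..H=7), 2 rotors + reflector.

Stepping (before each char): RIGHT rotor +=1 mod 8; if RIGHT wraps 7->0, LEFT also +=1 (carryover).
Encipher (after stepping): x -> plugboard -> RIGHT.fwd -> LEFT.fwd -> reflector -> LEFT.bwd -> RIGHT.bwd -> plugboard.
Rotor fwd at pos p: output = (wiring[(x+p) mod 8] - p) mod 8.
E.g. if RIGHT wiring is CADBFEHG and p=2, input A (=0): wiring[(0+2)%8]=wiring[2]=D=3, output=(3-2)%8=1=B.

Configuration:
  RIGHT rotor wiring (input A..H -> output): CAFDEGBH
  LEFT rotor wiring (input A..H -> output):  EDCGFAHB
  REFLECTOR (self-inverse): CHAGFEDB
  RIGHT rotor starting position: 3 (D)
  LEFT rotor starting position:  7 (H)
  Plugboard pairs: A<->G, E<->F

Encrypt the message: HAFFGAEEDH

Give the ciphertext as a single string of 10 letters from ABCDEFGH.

Answer: GBHDCGCDAA

Derivation:
Char 1 ('H'): step: R->4, L=7; H->plug->H->R->H->L->A->refl->C->L'->A->R'->A->plug->G
Char 2 ('A'): step: R->5, L=7; A->plug->G->R->G->L->B->refl->H->L'->E->R'->B->plug->B
Char 3 ('F'): step: R->6, L=7; F->plug->E->R->H->L->A->refl->C->L'->A->R'->H->plug->H
Char 4 ('F'): step: R->7, L=7; F->plug->E->R->E->L->H->refl->B->L'->G->R'->D->plug->D
Char 5 ('G'): step: R->0, L->0 (L advanced); G->plug->A->R->C->L->C->refl->A->L'->F->R'->C->plug->C
Char 6 ('A'): step: R->1, L=0; A->plug->G->R->G->L->H->refl->B->L'->H->R'->A->plug->G
Char 7 ('E'): step: R->2, L=0; E->plug->F->R->F->L->A->refl->C->L'->C->R'->C->plug->C
Char 8 ('E'): step: R->3, L=0; E->plug->F->R->H->L->B->refl->H->L'->G->R'->D->plug->D
Char 9 ('D'): step: R->4, L=0; D->plug->D->R->D->L->G->refl->D->L'->B->R'->G->plug->A
Char 10 ('H'): step: R->5, L=0; H->plug->H->R->H->L->B->refl->H->L'->G->R'->G->plug->A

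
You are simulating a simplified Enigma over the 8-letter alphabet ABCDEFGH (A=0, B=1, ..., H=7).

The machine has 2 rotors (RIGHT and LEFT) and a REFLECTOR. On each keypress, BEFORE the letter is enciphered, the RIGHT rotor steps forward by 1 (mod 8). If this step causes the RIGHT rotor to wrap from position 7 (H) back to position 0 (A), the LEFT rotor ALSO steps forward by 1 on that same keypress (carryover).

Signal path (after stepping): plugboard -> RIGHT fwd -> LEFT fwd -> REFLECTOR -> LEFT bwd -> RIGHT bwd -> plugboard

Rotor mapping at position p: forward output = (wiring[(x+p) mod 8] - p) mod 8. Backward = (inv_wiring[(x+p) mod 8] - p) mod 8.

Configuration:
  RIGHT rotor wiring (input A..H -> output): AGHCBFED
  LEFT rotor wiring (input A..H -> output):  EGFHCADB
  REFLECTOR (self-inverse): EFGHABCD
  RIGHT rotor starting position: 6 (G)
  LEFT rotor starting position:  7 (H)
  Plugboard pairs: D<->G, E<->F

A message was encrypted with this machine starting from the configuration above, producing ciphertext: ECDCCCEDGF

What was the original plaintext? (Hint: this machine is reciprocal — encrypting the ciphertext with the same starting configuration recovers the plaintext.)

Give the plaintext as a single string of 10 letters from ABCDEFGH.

Char 1 ('E'): step: R->7, L=7; E->plug->F->R->C->L->H->refl->D->L'->F->R'->H->plug->H
Char 2 ('C'): step: R->0, L->0 (L advanced); C->plug->C->R->H->L->B->refl->F->L'->C->R'->D->plug->G
Char 3 ('D'): step: R->1, L=0; D->plug->G->R->C->L->F->refl->B->L'->H->R'->H->plug->H
Char 4 ('C'): step: R->2, L=0; C->plug->C->R->H->L->B->refl->F->L'->C->R'->E->plug->F
Char 5 ('C'): step: R->3, L=0; C->plug->C->R->C->L->F->refl->B->L'->H->R'->A->plug->A
Char 6 ('C'): step: R->4, L=0; C->plug->C->R->A->L->E->refl->A->L'->F->R'->A->plug->A
Char 7 ('E'): step: R->5, L=0; E->plug->F->R->C->L->F->refl->B->L'->H->R'->B->plug->B
Char 8 ('D'): step: R->6, L=0; D->plug->G->R->D->L->H->refl->D->L'->G->R'->A->plug->A
Char 9 ('G'): step: R->7, L=0; G->plug->D->R->A->L->E->refl->A->L'->F->R'->H->plug->H
Char 10 ('F'): step: R->0, L->1 (L advanced); F->plug->E->R->B->L->E->refl->A->L'->G->R'->B->plug->B

Answer: HGHFAABAHB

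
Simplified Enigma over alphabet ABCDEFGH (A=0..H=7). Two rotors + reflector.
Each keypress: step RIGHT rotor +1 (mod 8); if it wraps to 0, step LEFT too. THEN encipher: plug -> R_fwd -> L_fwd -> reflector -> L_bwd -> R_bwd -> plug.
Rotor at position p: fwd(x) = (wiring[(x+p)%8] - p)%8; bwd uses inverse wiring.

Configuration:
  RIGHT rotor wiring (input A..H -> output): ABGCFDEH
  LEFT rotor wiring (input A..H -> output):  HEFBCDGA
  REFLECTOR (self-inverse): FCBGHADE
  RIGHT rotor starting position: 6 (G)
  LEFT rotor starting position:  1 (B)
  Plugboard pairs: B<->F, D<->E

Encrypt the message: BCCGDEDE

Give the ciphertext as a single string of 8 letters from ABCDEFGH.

Answer: FEEDEFBG

Derivation:
Char 1 ('B'): step: R->7, L=1; B->plug->F->R->G->L->H->refl->E->L'->B->R'->B->plug->F
Char 2 ('C'): step: R->0, L->2 (L advanced); C->plug->C->R->G->L->F->refl->A->L'->C->R'->D->plug->E
Char 3 ('C'): step: R->1, L=2; C->plug->C->R->B->L->H->refl->E->L'->E->R'->D->plug->E
Char 4 ('G'): step: R->2, L=2; G->plug->G->R->G->L->F->refl->A->L'->C->R'->E->plug->D
Char 5 ('D'): step: R->3, L=2; D->plug->E->R->E->L->E->refl->H->L'->B->R'->D->plug->E
Char 6 ('E'): step: R->4, L=2; E->plug->D->R->D->L->B->refl->C->L'->H->R'->B->plug->F
Char 7 ('D'): step: R->5, L=2; D->plug->E->R->E->L->E->refl->H->L'->B->R'->F->plug->B
Char 8 ('E'): step: R->6, L=2; E->plug->D->R->D->L->B->refl->C->L'->H->R'->G->plug->G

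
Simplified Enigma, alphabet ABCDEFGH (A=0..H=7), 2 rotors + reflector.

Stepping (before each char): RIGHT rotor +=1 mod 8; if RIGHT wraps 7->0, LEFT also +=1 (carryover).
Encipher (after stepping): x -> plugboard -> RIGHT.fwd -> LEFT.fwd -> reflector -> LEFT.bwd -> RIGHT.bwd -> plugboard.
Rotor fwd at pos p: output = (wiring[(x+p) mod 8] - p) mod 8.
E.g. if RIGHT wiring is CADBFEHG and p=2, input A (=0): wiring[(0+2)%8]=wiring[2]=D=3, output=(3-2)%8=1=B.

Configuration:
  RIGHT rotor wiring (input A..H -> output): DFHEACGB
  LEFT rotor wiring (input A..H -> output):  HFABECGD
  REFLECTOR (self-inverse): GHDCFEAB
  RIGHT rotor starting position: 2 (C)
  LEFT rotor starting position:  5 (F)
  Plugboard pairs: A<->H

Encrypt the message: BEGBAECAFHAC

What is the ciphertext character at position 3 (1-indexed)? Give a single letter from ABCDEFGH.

Char 1 ('B'): step: R->3, L=5; B->plug->B->R->F->L->D->refl->C->L'->D->R'->D->plug->D
Char 2 ('E'): step: R->4, L=5; E->plug->E->R->H->L->H->refl->B->L'->B->R'->F->plug->F
Char 3 ('G'): step: R->5, L=5; G->plug->G->R->H->L->H->refl->B->L'->B->R'->B->plug->B

B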